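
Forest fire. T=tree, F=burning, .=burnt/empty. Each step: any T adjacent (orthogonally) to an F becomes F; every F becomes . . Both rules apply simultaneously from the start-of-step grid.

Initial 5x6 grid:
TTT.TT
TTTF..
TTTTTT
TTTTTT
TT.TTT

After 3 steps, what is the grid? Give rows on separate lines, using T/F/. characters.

Step 1: 2 trees catch fire, 1 burn out
  TTT.TT
  TTF...
  TTTFTT
  TTTTTT
  TT.TTT
Step 2: 5 trees catch fire, 2 burn out
  TTF.TT
  TF....
  TTF.FT
  TTTFTT
  TT.TTT
Step 3: 7 trees catch fire, 5 burn out
  TF..TT
  F.....
  TF...F
  TTF.FT
  TT.FTT

TF..TT
F.....
TF...F
TTF.FT
TT.FTT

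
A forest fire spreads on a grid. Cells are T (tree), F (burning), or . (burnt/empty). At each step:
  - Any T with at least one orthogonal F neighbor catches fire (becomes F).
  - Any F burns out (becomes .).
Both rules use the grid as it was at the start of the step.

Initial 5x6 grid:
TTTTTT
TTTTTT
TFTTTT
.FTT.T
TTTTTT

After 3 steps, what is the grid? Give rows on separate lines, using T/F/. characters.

Step 1: 5 trees catch fire, 2 burn out
  TTTTTT
  TFTTTT
  F.FTTT
  ..FT.T
  TFTTTT
Step 2: 7 trees catch fire, 5 burn out
  TFTTTT
  F.FTTT
  ...FTT
  ...F.T
  F.FTTT
Step 3: 5 trees catch fire, 7 burn out
  F.FTTT
  ...FTT
  ....FT
  .....T
  ...FTT

F.FTTT
...FTT
....FT
.....T
...FTT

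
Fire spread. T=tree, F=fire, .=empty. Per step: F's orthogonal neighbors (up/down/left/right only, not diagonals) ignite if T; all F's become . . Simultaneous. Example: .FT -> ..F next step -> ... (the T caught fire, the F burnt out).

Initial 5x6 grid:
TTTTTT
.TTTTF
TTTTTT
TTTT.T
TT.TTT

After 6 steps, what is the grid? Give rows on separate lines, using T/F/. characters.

Step 1: 3 trees catch fire, 1 burn out
  TTTTTF
  .TTTF.
  TTTTTF
  TTTT.T
  TT.TTT
Step 2: 4 trees catch fire, 3 burn out
  TTTTF.
  .TTF..
  TTTTF.
  TTTT.F
  TT.TTT
Step 3: 4 trees catch fire, 4 burn out
  TTTF..
  .TF...
  TTTF..
  TTTT..
  TT.TTF
Step 4: 5 trees catch fire, 4 burn out
  TTF...
  .F....
  TTF...
  TTTF..
  TT.TF.
Step 5: 4 trees catch fire, 5 burn out
  TF....
  ......
  TF....
  TTF...
  TT.F..
Step 6: 3 trees catch fire, 4 burn out
  F.....
  ......
  F.....
  TF....
  TT....

F.....
......
F.....
TF....
TT....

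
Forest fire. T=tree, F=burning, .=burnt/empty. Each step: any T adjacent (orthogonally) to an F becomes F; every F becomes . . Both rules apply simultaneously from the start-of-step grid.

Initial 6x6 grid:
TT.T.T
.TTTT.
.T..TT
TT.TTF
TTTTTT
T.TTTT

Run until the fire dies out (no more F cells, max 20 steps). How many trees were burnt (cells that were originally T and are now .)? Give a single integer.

Step 1: +3 fires, +1 burnt (F count now 3)
Step 2: +4 fires, +3 burnt (F count now 4)
Step 3: +3 fires, +4 burnt (F count now 3)
Step 4: +3 fires, +3 burnt (F count now 3)
Step 5: +4 fires, +3 burnt (F count now 4)
Step 6: +3 fires, +4 burnt (F count now 3)
Step 7: +4 fires, +3 burnt (F count now 4)
Step 8: +1 fires, +4 burnt (F count now 1)
Step 9: +0 fires, +1 burnt (F count now 0)
Fire out after step 9
Initially T: 26, now '.': 35
Total burnt (originally-T cells now '.'): 25

Answer: 25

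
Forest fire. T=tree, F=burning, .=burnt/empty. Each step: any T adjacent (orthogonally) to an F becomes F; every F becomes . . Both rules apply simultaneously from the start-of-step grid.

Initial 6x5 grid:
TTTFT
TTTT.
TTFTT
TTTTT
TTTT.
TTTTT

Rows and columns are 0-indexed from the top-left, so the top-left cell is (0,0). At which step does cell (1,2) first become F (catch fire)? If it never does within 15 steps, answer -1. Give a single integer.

Step 1: cell (1,2)='F' (+7 fires, +2 burnt)
  -> target ignites at step 1
Step 2: cell (1,2)='.' (+7 fires, +7 burnt)
Step 3: cell (1,2)='.' (+7 fires, +7 burnt)
Step 4: cell (1,2)='.' (+3 fires, +7 burnt)
Step 5: cell (1,2)='.' (+2 fires, +3 burnt)
Step 6: cell (1,2)='.' (+0 fires, +2 burnt)
  fire out at step 6

1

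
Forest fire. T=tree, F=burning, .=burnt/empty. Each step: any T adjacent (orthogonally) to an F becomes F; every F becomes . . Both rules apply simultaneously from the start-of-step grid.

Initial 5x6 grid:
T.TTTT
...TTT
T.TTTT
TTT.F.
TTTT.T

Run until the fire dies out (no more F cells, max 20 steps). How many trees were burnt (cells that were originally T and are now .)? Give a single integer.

Step 1: +1 fires, +1 burnt (F count now 1)
Step 2: +3 fires, +1 burnt (F count now 3)
Step 3: +4 fires, +3 burnt (F count now 4)
Step 4: +3 fires, +4 burnt (F count now 3)
Step 5: +3 fires, +3 burnt (F count now 3)
Step 6: +3 fires, +3 burnt (F count now 3)
Step 7: +2 fires, +3 burnt (F count now 2)
Step 8: +0 fires, +2 burnt (F count now 0)
Fire out after step 8
Initially T: 21, now '.': 28
Total burnt (originally-T cells now '.'): 19

Answer: 19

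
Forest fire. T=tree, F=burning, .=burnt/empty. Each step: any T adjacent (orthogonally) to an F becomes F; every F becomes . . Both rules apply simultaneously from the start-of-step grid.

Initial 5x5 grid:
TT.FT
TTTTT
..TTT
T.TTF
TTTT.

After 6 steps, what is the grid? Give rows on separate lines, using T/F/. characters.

Step 1: 4 trees catch fire, 2 burn out
  TT..F
  TTTFT
  ..TTF
  T.TF.
  TTTT.
Step 2: 5 trees catch fire, 4 burn out
  TT...
  TTF.F
  ..TF.
  T.F..
  TTTF.
Step 3: 3 trees catch fire, 5 burn out
  TT...
  TF...
  ..F..
  T....
  TTF..
Step 4: 3 trees catch fire, 3 burn out
  TF...
  F....
  .....
  T....
  TF...
Step 5: 2 trees catch fire, 3 burn out
  F....
  .....
  .....
  T....
  F....
Step 6: 1 trees catch fire, 2 burn out
  .....
  .....
  .....
  F....
  .....

.....
.....
.....
F....
.....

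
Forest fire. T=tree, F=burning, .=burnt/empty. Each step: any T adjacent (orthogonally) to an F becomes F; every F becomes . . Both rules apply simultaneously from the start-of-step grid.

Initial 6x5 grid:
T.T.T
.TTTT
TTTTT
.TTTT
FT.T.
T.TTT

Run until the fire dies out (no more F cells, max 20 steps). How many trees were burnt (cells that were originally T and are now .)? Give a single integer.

Step 1: +2 fires, +1 burnt (F count now 2)
Step 2: +1 fires, +2 burnt (F count now 1)
Step 3: +2 fires, +1 burnt (F count now 2)
Step 4: +4 fires, +2 burnt (F count now 4)
Step 5: +4 fires, +4 burnt (F count now 4)
Step 6: +4 fires, +4 burnt (F count now 4)
Step 7: +3 fires, +4 burnt (F count now 3)
Step 8: +1 fires, +3 burnt (F count now 1)
Step 9: +0 fires, +1 burnt (F count now 0)
Fire out after step 9
Initially T: 22, now '.': 29
Total burnt (originally-T cells now '.'): 21

Answer: 21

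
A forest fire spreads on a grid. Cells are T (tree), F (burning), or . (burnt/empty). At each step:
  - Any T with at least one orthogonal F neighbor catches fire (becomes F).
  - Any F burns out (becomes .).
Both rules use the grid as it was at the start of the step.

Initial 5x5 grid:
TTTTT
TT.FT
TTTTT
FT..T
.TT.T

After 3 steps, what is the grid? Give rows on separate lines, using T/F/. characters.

Step 1: 5 trees catch fire, 2 burn out
  TTTFT
  TT..F
  FTTFT
  .F..T
  .TT.T
Step 2: 7 trees catch fire, 5 burn out
  TTF.F
  FT...
  .FF.F
  ....T
  .FT.T
Step 3: 5 trees catch fire, 7 burn out
  FF...
  .F...
  .....
  ....F
  ..F.T

FF...
.F...
.....
....F
..F.T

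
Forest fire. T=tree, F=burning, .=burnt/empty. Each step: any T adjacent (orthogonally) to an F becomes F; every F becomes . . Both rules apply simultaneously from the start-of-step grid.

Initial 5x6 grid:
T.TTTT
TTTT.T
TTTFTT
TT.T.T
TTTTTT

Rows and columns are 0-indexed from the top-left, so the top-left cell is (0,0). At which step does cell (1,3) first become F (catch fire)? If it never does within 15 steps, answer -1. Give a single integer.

Step 1: cell (1,3)='F' (+4 fires, +1 burnt)
  -> target ignites at step 1
Step 2: cell (1,3)='.' (+5 fires, +4 burnt)
Step 3: cell (1,3)='.' (+9 fires, +5 burnt)
Step 4: cell (1,3)='.' (+5 fires, +9 burnt)
Step 5: cell (1,3)='.' (+2 fires, +5 burnt)
Step 6: cell (1,3)='.' (+0 fires, +2 burnt)
  fire out at step 6

1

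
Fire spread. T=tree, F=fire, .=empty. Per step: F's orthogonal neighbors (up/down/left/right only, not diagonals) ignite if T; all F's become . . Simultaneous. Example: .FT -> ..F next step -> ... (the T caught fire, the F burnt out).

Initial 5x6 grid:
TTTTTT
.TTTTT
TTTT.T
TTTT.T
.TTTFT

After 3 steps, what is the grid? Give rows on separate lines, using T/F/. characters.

Step 1: 2 trees catch fire, 1 burn out
  TTTTTT
  .TTTTT
  TTTT.T
  TTTT.T
  .TTF.F
Step 2: 3 trees catch fire, 2 burn out
  TTTTTT
  .TTTTT
  TTTT.T
  TTTF.F
  .TF...
Step 3: 4 trees catch fire, 3 burn out
  TTTTTT
  .TTTTT
  TTTF.F
  TTF...
  .F....

TTTTTT
.TTTTT
TTTF.F
TTF...
.F....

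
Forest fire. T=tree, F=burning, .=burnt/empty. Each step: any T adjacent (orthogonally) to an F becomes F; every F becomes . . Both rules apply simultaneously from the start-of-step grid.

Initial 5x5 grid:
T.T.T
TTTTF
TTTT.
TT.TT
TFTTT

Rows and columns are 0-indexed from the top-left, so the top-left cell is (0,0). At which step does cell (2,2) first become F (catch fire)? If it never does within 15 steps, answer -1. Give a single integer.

Step 1: cell (2,2)='T' (+5 fires, +2 burnt)
Step 2: cell (2,2)='T' (+5 fires, +5 burnt)
Step 3: cell (2,2)='F' (+6 fires, +5 burnt)
  -> target ignites at step 3
Step 4: cell (2,2)='.' (+2 fires, +6 burnt)
Step 5: cell (2,2)='.' (+1 fires, +2 burnt)
Step 6: cell (2,2)='.' (+0 fires, +1 burnt)
  fire out at step 6

3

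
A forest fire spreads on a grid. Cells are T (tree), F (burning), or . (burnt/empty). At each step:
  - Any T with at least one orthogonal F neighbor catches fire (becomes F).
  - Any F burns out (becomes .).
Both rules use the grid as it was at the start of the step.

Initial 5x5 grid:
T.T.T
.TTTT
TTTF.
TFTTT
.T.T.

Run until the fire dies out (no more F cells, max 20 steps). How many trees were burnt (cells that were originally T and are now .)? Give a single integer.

Answer: 15

Derivation:
Step 1: +7 fires, +2 burnt (F count now 7)
Step 2: +6 fires, +7 burnt (F count now 6)
Step 3: +2 fires, +6 burnt (F count now 2)
Step 4: +0 fires, +2 burnt (F count now 0)
Fire out after step 4
Initially T: 16, now '.': 24
Total burnt (originally-T cells now '.'): 15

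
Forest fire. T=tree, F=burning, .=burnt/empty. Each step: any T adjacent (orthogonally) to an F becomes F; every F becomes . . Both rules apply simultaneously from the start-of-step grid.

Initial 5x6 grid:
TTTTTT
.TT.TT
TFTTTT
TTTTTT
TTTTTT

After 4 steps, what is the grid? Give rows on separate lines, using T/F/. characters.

Step 1: 4 trees catch fire, 1 burn out
  TTTTTT
  .FT.TT
  F.FTTT
  TFTTTT
  TTTTTT
Step 2: 6 trees catch fire, 4 burn out
  TFTTTT
  ..F.TT
  ...FTT
  F.FTTT
  TFTTTT
Step 3: 6 trees catch fire, 6 burn out
  F.FTTT
  ....TT
  ....FT
  ...FTT
  F.FTTT
Step 4: 5 trees catch fire, 6 burn out
  ...FTT
  ....FT
  .....F
  ....FT
  ...FTT

...FTT
....FT
.....F
....FT
...FTT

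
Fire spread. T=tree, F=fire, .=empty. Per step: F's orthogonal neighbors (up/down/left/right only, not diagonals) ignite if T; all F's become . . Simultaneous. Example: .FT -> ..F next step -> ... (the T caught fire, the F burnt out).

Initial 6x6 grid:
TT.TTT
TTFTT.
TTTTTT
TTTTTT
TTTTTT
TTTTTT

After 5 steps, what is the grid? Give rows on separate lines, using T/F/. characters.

Step 1: 3 trees catch fire, 1 burn out
  TT.TTT
  TF.FT.
  TTFTTT
  TTTTTT
  TTTTTT
  TTTTTT
Step 2: 7 trees catch fire, 3 burn out
  TF.FTT
  F...F.
  TF.FTT
  TTFTTT
  TTTTTT
  TTTTTT
Step 3: 7 trees catch fire, 7 burn out
  F...FT
  ......
  F...FT
  TF.FTT
  TTFTTT
  TTTTTT
Step 4: 7 trees catch fire, 7 burn out
  .....F
  ......
  .....F
  F...FT
  TF.FTT
  TTFTTT
Step 5: 5 trees catch fire, 7 burn out
  ......
  ......
  ......
  .....F
  F...FT
  TF.FTT

......
......
......
.....F
F...FT
TF.FTT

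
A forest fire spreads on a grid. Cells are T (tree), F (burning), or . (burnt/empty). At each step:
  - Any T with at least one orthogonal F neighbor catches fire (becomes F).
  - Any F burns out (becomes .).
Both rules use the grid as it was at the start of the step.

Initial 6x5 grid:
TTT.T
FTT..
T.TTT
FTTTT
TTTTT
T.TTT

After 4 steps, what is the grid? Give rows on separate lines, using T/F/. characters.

Step 1: 5 trees catch fire, 2 burn out
  FTT.T
  .FT..
  F.TTT
  .FTTT
  FTTTT
  T.TTT
Step 2: 5 trees catch fire, 5 burn out
  .FT.T
  ..F..
  ..TTT
  ..FTT
  .FTTT
  F.TTT
Step 3: 4 trees catch fire, 5 burn out
  ..F.T
  .....
  ..FTT
  ...FT
  ..FTT
  ..TTT
Step 4: 4 trees catch fire, 4 burn out
  ....T
  .....
  ...FT
  ....F
  ...FT
  ..FTT

....T
.....
...FT
....F
...FT
..FTT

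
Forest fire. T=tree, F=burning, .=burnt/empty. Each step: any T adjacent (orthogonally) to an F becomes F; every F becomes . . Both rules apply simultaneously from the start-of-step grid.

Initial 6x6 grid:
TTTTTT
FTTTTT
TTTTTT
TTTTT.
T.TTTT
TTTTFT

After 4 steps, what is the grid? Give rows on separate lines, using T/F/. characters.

Step 1: 6 trees catch fire, 2 burn out
  FTTTTT
  .FTTTT
  FTTTTT
  TTTTT.
  T.TTFT
  TTTF.F
Step 2: 8 trees catch fire, 6 burn out
  .FTTTT
  ..FTTT
  .FTTTT
  FTTTF.
  T.TF.F
  TTF...
Step 3: 9 trees catch fire, 8 burn out
  ..FTTT
  ...FTT
  ..FTFT
  .FTF..
  F.F...
  TF....
Step 4: 6 trees catch fire, 9 burn out
  ...FTT
  ....FT
  ...F.F
  ..F...
  ......
  F.....

...FTT
....FT
...F.F
..F...
......
F.....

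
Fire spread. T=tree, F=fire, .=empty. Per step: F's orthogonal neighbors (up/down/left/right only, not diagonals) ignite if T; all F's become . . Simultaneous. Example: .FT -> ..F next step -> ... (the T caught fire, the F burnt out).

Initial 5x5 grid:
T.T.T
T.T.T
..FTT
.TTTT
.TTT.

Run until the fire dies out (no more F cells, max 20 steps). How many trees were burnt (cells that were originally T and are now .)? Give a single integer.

Answer: 13

Derivation:
Step 1: +3 fires, +1 burnt (F count now 3)
Step 2: +5 fires, +3 burnt (F count now 5)
Step 3: +4 fires, +5 burnt (F count now 4)
Step 4: +1 fires, +4 burnt (F count now 1)
Step 5: +0 fires, +1 burnt (F count now 0)
Fire out after step 5
Initially T: 15, now '.': 23
Total burnt (originally-T cells now '.'): 13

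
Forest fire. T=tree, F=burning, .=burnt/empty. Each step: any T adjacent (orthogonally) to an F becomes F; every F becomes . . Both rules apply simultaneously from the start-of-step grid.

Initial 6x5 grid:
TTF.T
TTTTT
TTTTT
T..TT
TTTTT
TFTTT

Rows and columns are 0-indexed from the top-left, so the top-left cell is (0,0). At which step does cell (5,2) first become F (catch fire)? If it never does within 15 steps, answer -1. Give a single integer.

Step 1: cell (5,2)='F' (+5 fires, +2 burnt)
  -> target ignites at step 1
Step 2: cell (5,2)='.' (+7 fires, +5 burnt)
Step 3: cell (5,2)='.' (+7 fires, +7 burnt)
Step 4: cell (5,2)='.' (+5 fires, +7 burnt)
Step 5: cell (5,2)='.' (+1 fires, +5 burnt)
Step 6: cell (5,2)='.' (+0 fires, +1 burnt)
  fire out at step 6

1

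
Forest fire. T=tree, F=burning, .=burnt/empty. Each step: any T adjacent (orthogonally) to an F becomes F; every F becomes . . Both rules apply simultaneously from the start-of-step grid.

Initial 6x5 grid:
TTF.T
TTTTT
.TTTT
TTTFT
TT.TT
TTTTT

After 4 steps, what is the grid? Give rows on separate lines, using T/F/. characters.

Step 1: 6 trees catch fire, 2 burn out
  TF..T
  TTFTT
  .TTFT
  TTF.F
  TT.FT
  TTTTT
Step 2: 8 trees catch fire, 6 burn out
  F...T
  TF.FT
  .TF.F
  TF...
  TT..F
  TTTFT
Step 3: 7 trees catch fire, 8 burn out
  ....T
  F...F
  .F...
  F....
  TF...
  TTF.F
Step 4: 3 trees catch fire, 7 burn out
  ....F
  .....
  .....
  .....
  F....
  TF...

....F
.....
.....
.....
F....
TF...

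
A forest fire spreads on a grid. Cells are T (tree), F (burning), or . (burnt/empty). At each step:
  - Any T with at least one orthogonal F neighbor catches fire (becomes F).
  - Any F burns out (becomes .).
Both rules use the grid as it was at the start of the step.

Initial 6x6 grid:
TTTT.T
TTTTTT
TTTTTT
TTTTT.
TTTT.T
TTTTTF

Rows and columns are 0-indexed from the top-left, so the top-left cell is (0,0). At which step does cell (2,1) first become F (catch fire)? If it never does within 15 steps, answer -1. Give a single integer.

Step 1: cell (2,1)='T' (+2 fires, +1 burnt)
Step 2: cell (2,1)='T' (+1 fires, +2 burnt)
Step 3: cell (2,1)='T' (+2 fires, +1 burnt)
Step 4: cell (2,1)='T' (+3 fires, +2 burnt)
Step 5: cell (2,1)='T' (+5 fires, +3 burnt)
Step 6: cell (2,1)='T' (+5 fires, +5 burnt)
Step 7: cell (2,1)='F' (+6 fires, +5 burnt)
  -> target ignites at step 7
Step 8: cell (2,1)='.' (+4 fires, +6 burnt)
Step 9: cell (2,1)='.' (+3 fires, +4 burnt)
Step 10: cell (2,1)='.' (+1 fires, +3 burnt)
Step 11: cell (2,1)='.' (+0 fires, +1 burnt)
  fire out at step 11

7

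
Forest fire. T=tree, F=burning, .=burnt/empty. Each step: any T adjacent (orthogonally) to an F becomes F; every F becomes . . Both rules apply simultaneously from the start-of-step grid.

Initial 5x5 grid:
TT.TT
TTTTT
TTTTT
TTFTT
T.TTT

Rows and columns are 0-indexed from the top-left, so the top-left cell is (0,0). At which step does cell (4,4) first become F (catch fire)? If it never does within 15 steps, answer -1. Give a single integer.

Step 1: cell (4,4)='T' (+4 fires, +1 burnt)
Step 2: cell (4,4)='T' (+6 fires, +4 burnt)
Step 3: cell (4,4)='F' (+6 fires, +6 burnt)
  -> target ignites at step 3
Step 4: cell (4,4)='.' (+4 fires, +6 burnt)
Step 5: cell (4,4)='.' (+2 fires, +4 burnt)
Step 6: cell (4,4)='.' (+0 fires, +2 burnt)
  fire out at step 6

3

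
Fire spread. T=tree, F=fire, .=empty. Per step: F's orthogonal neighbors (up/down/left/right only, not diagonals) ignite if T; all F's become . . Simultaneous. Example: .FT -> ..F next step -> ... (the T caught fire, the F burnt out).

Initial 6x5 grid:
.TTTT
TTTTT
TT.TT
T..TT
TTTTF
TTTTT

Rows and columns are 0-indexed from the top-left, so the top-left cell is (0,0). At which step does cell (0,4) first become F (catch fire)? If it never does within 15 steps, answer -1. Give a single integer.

Step 1: cell (0,4)='T' (+3 fires, +1 burnt)
Step 2: cell (0,4)='T' (+4 fires, +3 burnt)
Step 3: cell (0,4)='T' (+4 fires, +4 burnt)
Step 4: cell (0,4)='F' (+4 fires, +4 burnt)
  -> target ignites at step 4
Step 5: cell (0,4)='.' (+4 fires, +4 burnt)
Step 6: cell (0,4)='.' (+3 fires, +4 burnt)
Step 7: cell (0,4)='.' (+3 fires, +3 burnt)
Step 8: cell (0,4)='.' (+0 fires, +3 burnt)
  fire out at step 8

4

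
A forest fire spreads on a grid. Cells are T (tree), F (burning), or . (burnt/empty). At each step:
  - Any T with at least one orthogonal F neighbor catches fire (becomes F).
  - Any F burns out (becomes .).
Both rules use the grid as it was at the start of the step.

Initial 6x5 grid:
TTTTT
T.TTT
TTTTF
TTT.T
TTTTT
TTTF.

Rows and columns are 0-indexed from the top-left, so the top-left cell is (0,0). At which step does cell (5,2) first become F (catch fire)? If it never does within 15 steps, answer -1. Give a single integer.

Step 1: cell (5,2)='F' (+5 fires, +2 burnt)
  -> target ignites at step 1
Step 2: cell (5,2)='.' (+6 fires, +5 burnt)
Step 3: cell (5,2)='.' (+6 fires, +6 burnt)
Step 4: cell (5,2)='.' (+4 fires, +6 burnt)
Step 5: cell (5,2)='.' (+3 fires, +4 burnt)
Step 6: cell (5,2)='.' (+1 fires, +3 burnt)
Step 7: cell (5,2)='.' (+0 fires, +1 burnt)
  fire out at step 7

1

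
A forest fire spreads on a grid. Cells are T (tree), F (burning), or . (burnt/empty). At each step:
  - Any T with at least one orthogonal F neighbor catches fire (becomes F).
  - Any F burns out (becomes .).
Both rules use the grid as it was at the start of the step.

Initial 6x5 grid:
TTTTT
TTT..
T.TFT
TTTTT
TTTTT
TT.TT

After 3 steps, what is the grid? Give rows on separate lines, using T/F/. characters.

Step 1: 3 trees catch fire, 1 burn out
  TTTTT
  TTT..
  T.F.F
  TTTFT
  TTTTT
  TT.TT
Step 2: 4 trees catch fire, 3 burn out
  TTTTT
  TTF..
  T....
  TTF.F
  TTTFT
  TT.TT
Step 3: 6 trees catch fire, 4 burn out
  TTFTT
  TF...
  T....
  TF...
  TTF.F
  TT.FT

TTFTT
TF...
T....
TF...
TTF.F
TT.FT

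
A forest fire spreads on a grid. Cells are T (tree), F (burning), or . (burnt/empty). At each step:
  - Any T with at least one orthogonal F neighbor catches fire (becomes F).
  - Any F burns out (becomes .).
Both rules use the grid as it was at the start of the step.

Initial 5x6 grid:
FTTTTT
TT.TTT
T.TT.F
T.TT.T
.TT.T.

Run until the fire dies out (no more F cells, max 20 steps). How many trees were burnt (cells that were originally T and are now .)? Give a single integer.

Step 1: +4 fires, +2 burnt (F count now 4)
Step 2: +5 fires, +4 burnt (F count now 5)
Step 3: +4 fires, +5 burnt (F count now 4)
Step 4: +1 fires, +4 burnt (F count now 1)
Step 5: +2 fires, +1 burnt (F count now 2)
Step 6: +1 fires, +2 burnt (F count now 1)
Step 7: +1 fires, +1 burnt (F count now 1)
Step 8: +1 fires, +1 burnt (F count now 1)
Step 9: +0 fires, +1 burnt (F count now 0)
Fire out after step 9
Initially T: 20, now '.': 29
Total burnt (originally-T cells now '.'): 19

Answer: 19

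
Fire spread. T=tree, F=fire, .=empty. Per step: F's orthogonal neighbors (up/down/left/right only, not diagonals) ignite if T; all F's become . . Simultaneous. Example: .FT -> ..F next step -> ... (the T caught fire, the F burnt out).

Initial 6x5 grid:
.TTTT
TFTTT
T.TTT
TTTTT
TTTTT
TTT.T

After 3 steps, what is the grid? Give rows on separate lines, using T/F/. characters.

Step 1: 3 trees catch fire, 1 burn out
  .FTTT
  F.FTT
  T.TTT
  TTTTT
  TTTTT
  TTT.T
Step 2: 4 trees catch fire, 3 burn out
  ..FTT
  ...FT
  F.FTT
  TTTTT
  TTTTT
  TTT.T
Step 3: 5 trees catch fire, 4 burn out
  ...FT
  ....F
  ...FT
  FTFTT
  TTTTT
  TTT.T

...FT
....F
...FT
FTFTT
TTTTT
TTT.T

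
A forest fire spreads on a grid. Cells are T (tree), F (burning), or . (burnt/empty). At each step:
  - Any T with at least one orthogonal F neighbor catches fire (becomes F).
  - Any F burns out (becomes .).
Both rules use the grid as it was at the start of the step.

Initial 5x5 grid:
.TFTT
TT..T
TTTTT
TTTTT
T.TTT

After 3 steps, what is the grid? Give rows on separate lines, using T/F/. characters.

Step 1: 2 trees catch fire, 1 burn out
  .F.FT
  TT..T
  TTTTT
  TTTTT
  T.TTT
Step 2: 2 trees catch fire, 2 burn out
  ....F
  TF..T
  TTTTT
  TTTTT
  T.TTT
Step 3: 3 trees catch fire, 2 burn out
  .....
  F...F
  TFTTT
  TTTTT
  T.TTT

.....
F...F
TFTTT
TTTTT
T.TTT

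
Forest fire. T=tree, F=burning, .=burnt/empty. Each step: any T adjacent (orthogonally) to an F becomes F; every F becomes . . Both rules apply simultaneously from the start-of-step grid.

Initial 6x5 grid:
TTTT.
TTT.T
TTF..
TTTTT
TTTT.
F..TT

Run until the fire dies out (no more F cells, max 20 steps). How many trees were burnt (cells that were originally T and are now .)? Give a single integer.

Answer: 20

Derivation:
Step 1: +4 fires, +2 burnt (F count now 4)
Step 2: +8 fires, +4 burnt (F count now 8)
Step 3: +5 fires, +8 burnt (F count now 5)
Step 4: +2 fires, +5 burnt (F count now 2)
Step 5: +1 fires, +2 burnt (F count now 1)
Step 6: +0 fires, +1 burnt (F count now 0)
Fire out after step 6
Initially T: 21, now '.': 29
Total burnt (originally-T cells now '.'): 20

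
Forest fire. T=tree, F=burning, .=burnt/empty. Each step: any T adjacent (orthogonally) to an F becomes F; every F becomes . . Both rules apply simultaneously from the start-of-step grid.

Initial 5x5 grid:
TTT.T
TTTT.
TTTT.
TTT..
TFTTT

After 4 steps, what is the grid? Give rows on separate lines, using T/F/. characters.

Step 1: 3 trees catch fire, 1 burn out
  TTT.T
  TTTT.
  TTTT.
  TFT..
  F.FTT
Step 2: 4 trees catch fire, 3 burn out
  TTT.T
  TTTT.
  TFTT.
  F.F..
  ...FT
Step 3: 4 trees catch fire, 4 burn out
  TTT.T
  TFTT.
  F.FT.
  .....
  ....F
Step 4: 4 trees catch fire, 4 burn out
  TFT.T
  F.FT.
  ...F.
  .....
  .....

TFT.T
F.FT.
...F.
.....
.....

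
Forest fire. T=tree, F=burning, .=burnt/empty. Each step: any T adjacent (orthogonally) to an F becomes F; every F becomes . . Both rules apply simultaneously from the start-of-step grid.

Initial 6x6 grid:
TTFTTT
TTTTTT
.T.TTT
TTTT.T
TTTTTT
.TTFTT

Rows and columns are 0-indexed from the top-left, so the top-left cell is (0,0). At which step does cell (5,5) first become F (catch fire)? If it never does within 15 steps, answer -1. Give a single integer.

Step 1: cell (5,5)='T' (+6 fires, +2 burnt)
Step 2: cell (5,5)='F' (+9 fires, +6 burnt)
  -> target ignites at step 2
Step 3: cell (5,5)='.' (+8 fires, +9 burnt)
Step 4: cell (5,5)='.' (+5 fires, +8 burnt)
Step 5: cell (5,5)='.' (+2 fires, +5 burnt)
Step 6: cell (5,5)='.' (+0 fires, +2 burnt)
  fire out at step 6

2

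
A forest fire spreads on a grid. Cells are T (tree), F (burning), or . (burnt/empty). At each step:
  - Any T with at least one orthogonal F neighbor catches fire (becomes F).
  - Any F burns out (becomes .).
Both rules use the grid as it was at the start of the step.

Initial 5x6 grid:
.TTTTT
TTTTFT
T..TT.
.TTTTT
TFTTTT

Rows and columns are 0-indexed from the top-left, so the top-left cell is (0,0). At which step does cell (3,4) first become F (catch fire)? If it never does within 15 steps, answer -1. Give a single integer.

Step 1: cell (3,4)='T' (+7 fires, +2 burnt)
Step 2: cell (3,4)='F' (+7 fires, +7 burnt)
  -> target ignites at step 2
Step 3: cell (3,4)='.' (+5 fires, +7 burnt)
Step 4: cell (3,4)='.' (+3 fires, +5 burnt)
Step 5: cell (3,4)='.' (+1 fires, +3 burnt)
Step 6: cell (3,4)='.' (+0 fires, +1 burnt)
  fire out at step 6

2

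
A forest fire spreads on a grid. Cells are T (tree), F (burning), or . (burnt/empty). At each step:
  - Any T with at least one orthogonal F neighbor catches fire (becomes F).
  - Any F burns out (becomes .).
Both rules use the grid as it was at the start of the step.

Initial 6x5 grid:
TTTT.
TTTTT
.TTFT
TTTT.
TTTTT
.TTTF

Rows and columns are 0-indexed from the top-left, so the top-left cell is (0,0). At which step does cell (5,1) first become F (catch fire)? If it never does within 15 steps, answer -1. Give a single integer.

Step 1: cell (5,1)='T' (+6 fires, +2 burnt)
Step 2: cell (5,1)='T' (+7 fires, +6 burnt)
Step 3: cell (5,1)='F' (+5 fires, +7 burnt)
  -> target ignites at step 3
Step 4: cell (5,1)='.' (+4 fires, +5 burnt)
Step 5: cell (5,1)='.' (+2 fires, +4 burnt)
Step 6: cell (5,1)='.' (+0 fires, +2 burnt)
  fire out at step 6

3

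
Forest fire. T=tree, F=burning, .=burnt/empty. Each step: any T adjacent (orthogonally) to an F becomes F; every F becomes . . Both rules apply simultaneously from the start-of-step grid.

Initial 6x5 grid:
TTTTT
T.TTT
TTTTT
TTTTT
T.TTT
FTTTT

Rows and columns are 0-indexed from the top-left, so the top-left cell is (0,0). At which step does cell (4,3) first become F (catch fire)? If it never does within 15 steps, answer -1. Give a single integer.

Step 1: cell (4,3)='T' (+2 fires, +1 burnt)
Step 2: cell (4,3)='T' (+2 fires, +2 burnt)
Step 3: cell (4,3)='T' (+4 fires, +2 burnt)
Step 4: cell (4,3)='F' (+5 fires, +4 burnt)
  -> target ignites at step 4
Step 5: cell (4,3)='.' (+4 fires, +5 burnt)
Step 6: cell (4,3)='.' (+4 fires, +4 burnt)
Step 7: cell (4,3)='.' (+3 fires, +4 burnt)
Step 8: cell (4,3)='.' (+2 fires, +3 burnt)
Step 9: cell (4,3)='.' (+1 fires, +2 burnt)
Step 10: cell (4,3)='.' (+0 fires, +1 burnt)
  fire out at step 10

4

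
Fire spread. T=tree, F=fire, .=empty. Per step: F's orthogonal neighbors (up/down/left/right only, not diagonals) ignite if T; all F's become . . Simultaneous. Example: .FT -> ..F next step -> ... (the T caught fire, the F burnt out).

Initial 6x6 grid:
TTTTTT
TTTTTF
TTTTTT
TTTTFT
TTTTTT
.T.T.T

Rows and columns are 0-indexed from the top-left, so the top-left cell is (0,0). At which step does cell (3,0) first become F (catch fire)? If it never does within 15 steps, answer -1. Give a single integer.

Step 1: cell (3,0)='T' (+7 fires, +2 burnt)
Step 2: cell (3,0)='T' (+6 fires, +7 burnt)
Step 3: cell (3,0)='T' (+7 fires, +6 burnt)
Step 4: cell (3,0)='F' (+5 fires, +7 burnt)
  -> target ignites at step 4
Step 5: cell (3,0)='.' (+5 fires, +5 burnt)
Step 6: cell (3,0)='.' (+1 fires, +5 burnt)
Step 7: cell (3,0)='.' (+0 fires, +1 burnt)
  fire out at step 7

4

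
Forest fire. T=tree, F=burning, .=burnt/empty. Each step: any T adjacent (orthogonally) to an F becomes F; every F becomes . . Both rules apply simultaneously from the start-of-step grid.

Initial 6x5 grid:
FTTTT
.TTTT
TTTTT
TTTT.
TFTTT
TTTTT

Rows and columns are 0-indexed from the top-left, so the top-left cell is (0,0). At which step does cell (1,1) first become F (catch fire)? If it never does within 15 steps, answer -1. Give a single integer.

Step 1: cell (1,1)='T' (+5 fires, +2 burnt)
Step 2: cell (1,1)='F' (+8 fires, +5 burnt)
  -> target ignites at step 2
Step 3: cell (1,1)='.' (+7 fires, +8 burnt)
Step 4: cell (1,1)='.' (+4 fires, +7 burnt)
Step 5: cell (1,1)='.' (+2 fires, +4 burnt)
Step 6: cell (1,1)='.' (+0 fires, +2 burnt)
  fire out at step 6

2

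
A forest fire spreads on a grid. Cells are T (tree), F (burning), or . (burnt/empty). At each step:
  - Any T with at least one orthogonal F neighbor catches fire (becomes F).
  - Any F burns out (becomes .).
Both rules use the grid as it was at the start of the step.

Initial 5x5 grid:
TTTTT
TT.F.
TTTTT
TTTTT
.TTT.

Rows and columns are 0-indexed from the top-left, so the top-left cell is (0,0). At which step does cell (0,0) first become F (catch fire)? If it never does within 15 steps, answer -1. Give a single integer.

Step 1: cell (0,0)='T' (+2 fires, +1 burnt)
Step 2: cell (0,0)='T' (+5 fires, +2 burnt)
Step 3: cell (0,0)='T' (+5 fires, +5 burnt)
Step 4: cell (0,0)='F' (+5 fires, +5 burnt)
  -> target ignites at step 4
Step 5: cell (0,0)='.' (+3 fires, +5 burnt)
Step 6: cell (0,0)='.' (+0 fires, +3 burnt)
  fire out at step 6

4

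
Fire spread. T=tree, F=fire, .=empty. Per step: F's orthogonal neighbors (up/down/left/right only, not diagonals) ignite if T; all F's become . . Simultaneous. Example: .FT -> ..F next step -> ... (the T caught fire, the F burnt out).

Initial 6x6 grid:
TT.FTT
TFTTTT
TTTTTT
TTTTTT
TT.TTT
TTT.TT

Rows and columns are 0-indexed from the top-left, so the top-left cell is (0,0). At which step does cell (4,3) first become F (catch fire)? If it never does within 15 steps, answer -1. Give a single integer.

Step 1: cell (4,3)='T' (+6 fires, +2 burnt)
Step 2: cell (4,3)='T' (+7 fires, +6 burnt)
Step 3: cell (4,3)='T' (+6 fires, +7 burnt)
Step 4: cell (4,3)='F' (+5 fires, +6 burnt)
  -> target ignites at step 4
Step 5: cell (4,3)='.' (+4 fires, +5 burnt)
Step 6: cell (4,3)='.' (+2 fires, +4 burnt)
Step 7: cell (4,3)='.' (+1 fires, +2 burnt)
Step 8: cell (4,3)='.' (+0 fires, +1 burnt)
  fire out at step 8

4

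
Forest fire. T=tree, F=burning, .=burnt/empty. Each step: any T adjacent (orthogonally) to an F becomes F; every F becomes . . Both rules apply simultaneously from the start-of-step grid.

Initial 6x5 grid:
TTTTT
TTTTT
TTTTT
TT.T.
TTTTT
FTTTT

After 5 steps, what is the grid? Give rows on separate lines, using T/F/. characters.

Step 1: 2 trees catch fire, 1 burn out
  TTTTT
  TTTTT
  TTTTT
  TT.T.
  FTTTT
  .FTTT
Step 2: 3 trees catch fire, 2 burn out
  TTTTT
  TTTTT
  TTTTT
  FT.T.
  .FTTT
  ..FTT
Step 3: 4 trees catch fire, 3 burn out
  TTTTT
  TTTTT
  FTTTT
  .F.T.
  ..FTT
  ...FT
Step 4: 4 trees catch fire, 4 burn out
  TTTTT
  FTTTT
  .FTTT
  ...T.
  ...FT
  ....F
Step 5: 5 trees catch fire, 4 burn out
  FTTTT
  .FTTT
  ..FTT
  ...F.
  ....F
  .....

FTTTT
.FTTT
..FTT
...F.
....F
.....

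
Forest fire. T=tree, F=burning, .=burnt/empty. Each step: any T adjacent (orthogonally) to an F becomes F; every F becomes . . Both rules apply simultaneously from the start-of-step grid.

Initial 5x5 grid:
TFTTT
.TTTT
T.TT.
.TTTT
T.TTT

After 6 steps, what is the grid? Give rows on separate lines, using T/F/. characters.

Step 1: 3 trees catch fire, 1 burn out
  F.FTT
  .FTTT
  T.TT.
  .TTTT
  T.TTT
Step 2: 2 trees catch fire, 3 burn out
  ...FT
  ..FTT
  T.TT.
  .TTTT
  T.TTT
Step 3: 3 trees catch fire, 2 burn out
  ....F
  ...FT
  T.FT.
  .TTTT
  T.TTT
Step 4: 3 trees catch fire, 3 burn out
  .....
  ....F
  T..F.
  .TFTT
  T.TTT
Step 5: 3 trees catch fire, 3 burn out
  .....
  .....
  T....
  .F.FT
  T.FTT
Step 6: 2 trees catch fire, 3 burn out
  .....
  .....
  T....
  ....F
  T..FT

.....
.....
T....
....F
T..FT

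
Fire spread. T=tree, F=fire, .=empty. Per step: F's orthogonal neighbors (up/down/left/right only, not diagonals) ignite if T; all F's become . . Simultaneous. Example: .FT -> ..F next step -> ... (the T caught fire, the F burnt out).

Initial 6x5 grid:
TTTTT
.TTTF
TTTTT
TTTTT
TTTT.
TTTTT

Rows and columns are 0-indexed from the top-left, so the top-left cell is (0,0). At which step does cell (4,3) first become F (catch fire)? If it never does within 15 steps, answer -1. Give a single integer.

Step 1: cell (4,3)='T' (+3 fires, +1 burnt)
Step 2: cell (4,3)='T' (+4 fires, +3 burnt)
Step 3: cell (4,3)='T' (+4 fires, +4 burnt)
Step 4: cell (4,3)='F' (+4 fires, +4 burnt)
  -> target ignites at step 4
Step 5: cell (4,3)='.' (+5 fires, +4 burnt)
Step 6: cell (4,3)='.' (+4 fires, +5 burnt)
Step 7: cell (4,3)='.' (+2 fires, +4 burnt)
Step 8: cell (4,3)='.' (+1 fires, +2 burnt)
Step 9: cell (4,3)='.' (+0 fires, +1 burnt)
  fire out at step 9

4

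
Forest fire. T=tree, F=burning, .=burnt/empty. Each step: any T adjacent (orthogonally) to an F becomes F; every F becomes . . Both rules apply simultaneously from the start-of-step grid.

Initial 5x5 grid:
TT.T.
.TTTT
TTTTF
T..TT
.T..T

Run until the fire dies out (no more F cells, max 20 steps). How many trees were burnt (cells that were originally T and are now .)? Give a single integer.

Step 1: +3 fires, +1 burnt (F count now 3)
Step 2: +4 fires, +3 burnt (F count now 4)
Step 3: +3 fires, +4 burnt (F count now 3)
Step 4: +2 fires, +3 burnt (F count now 2)
Step 5: +2 fires, +2 burnt (F count now 2)
Step 6: +1 fires, +2 burnt (F count now 1)
Step 7: +0 fires, +1 burnt (F count now 0)
Fire out after step 7
Initially T: 16, now '.': 24
Total burnt (originally-T cells now '.'): 15

Answer: 15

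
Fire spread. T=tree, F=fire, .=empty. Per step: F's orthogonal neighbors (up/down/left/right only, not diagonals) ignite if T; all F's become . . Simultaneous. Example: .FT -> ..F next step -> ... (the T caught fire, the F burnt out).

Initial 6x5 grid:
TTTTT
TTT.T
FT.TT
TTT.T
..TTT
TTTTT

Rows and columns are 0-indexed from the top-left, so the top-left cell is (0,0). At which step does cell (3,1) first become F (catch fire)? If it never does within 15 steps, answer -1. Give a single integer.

Step 1: cell (3,1)='T' (+3 fires, +1 burnt)
Step 2: cell (3,1)='F' (+3 fires, +3 burnt)
  -> target ignites at step 2
Step 3: cell (3,1)='.' (+3 fires, +3 burnt)
Step 4: cell (3,1)='.' (+2 fires, +3 burnt)
Step 5: cell (3,1)='.' (+3 fires, +2 burnt)
Step 6: cell (3,1)='.' (+4 fires, +3 burnt)
Step 7: cell (3,1)='.' (+4 fires, +4 burnt)
Step 8: cell (3,1)='.' (+1 fires, +4 burnt)
Step 9: cell (3,1)='.' (+1 fires, +1 burnt)
Step 10: cell (3,1)='.' (+0 fires, +1 burnt)
  fire out at step 10

2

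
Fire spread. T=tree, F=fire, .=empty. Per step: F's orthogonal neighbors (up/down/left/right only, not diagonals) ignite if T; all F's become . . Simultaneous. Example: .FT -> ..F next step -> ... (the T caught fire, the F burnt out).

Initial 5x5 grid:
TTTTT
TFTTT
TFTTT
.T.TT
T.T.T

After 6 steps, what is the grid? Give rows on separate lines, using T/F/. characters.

Step 1: 6 trees catch fire, 2 burn out
  TFTTT
  F.FTT
  F.FTT
  .F.TT
  T.T.T
Step 2: 4 trees catch fire, 6 burn out
  F.FTT
  ...FT
  ...FT
  ...TT
  T.T.T
Step 3: 4 trees catch fire, 4 burn out
  ...FT
  ....F
  ....F
  ...FT
  T.T.T
Step 4: 2 trees catch fire, 4 burn out
  ....F
  .....
  .....
  ....F
  T.T.T
Step 5: 1 trees catch fire, 2 burn out
  .....
  .....
  .....
  .....
  T.T.F
Step 6: 0 trees catch fire, 1 burn out
  .....
  .....
  .....
  .....
  T.T..

.....
.....
.....
.....
T.T..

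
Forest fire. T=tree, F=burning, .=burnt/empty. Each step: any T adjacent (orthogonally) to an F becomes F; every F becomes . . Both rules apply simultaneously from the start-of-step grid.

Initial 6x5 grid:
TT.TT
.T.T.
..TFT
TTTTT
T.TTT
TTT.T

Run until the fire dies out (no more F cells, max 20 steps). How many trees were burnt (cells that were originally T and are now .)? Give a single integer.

Answer: 18

Derivation:
Step 1: +4 fires, +1 burnt (F count now 4)
Step 2: +4 fires, +4 burnt (F count now 4)
Step 3: +4 fires, +4 burnt (F count now 4)
Step 4: +3 fires, +4 burnt (F count now 3)
Step 5: +2 fires, +3 burnt (F count now 2)
Step 6: +1 fires, +2 burnt (F count now 1)
Step 7: +0 fires, +1 burnt (F count now 0)
Fire out after step 7
Initially T: 21, now '.': 27
Total burnt (originally-T cells now '.'): 18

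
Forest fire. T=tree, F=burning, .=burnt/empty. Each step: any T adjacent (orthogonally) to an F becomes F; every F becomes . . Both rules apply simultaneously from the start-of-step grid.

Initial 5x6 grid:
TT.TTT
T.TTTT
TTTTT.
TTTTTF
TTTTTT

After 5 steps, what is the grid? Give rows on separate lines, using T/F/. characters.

Step 1: 2 trees catch fire, 1 burn out
  TT.TTT
  T.TTTT
  TTTTT.
  TTTTF.
  TTTTTF
Step 2: 3 trees catch fire, 2 burn out
  TT.TTT
  T.TTTT
  TTTTF.
  TTTF..
  TTTTF.
Step 3: 4 trees catch fire, 3 burn out
  TT.TTT
  T.TTFT
  TTTF..
  TTF...
  TTTF..
Step 4: 6 trees catch fire, 4 burn out
  TT.TFT
  T.TF.F
  TTF...
  TF....
  TTF...
Step 5: 6 trees catch fire, 6 burn out
  TT.F.F
  T.F...
  TF....
  F.....
  TF....

TT.F.F
T.F...
TF....
F.....
TF....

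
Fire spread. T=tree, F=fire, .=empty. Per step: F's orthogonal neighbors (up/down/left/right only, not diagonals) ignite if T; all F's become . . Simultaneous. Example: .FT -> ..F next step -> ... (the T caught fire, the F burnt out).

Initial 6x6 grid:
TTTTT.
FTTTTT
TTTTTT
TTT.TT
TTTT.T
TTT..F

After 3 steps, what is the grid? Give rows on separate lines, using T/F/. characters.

Step 1: 4 trees catch fire, 2 burn out
  FTTTT.
  .FTTTT
  FTTTTT
  TTT.TT
  TTTT.F
  TTT...
Step 2: 5 trees catch fire, 4 burn out
  .FTTT.
  ..FTTT
  .FTTTT
  FTT.TF
  TTTT..
  TTT...
Step 3: 7 trees catch fire, 5 burn out
  ..FTT.
  ...FTT
  ..FTTF
  .FT.F.
  FTTT..
  TTT...

..FTT.
...FTT
..FTTF
.FT.F.
FTTT..
TTT...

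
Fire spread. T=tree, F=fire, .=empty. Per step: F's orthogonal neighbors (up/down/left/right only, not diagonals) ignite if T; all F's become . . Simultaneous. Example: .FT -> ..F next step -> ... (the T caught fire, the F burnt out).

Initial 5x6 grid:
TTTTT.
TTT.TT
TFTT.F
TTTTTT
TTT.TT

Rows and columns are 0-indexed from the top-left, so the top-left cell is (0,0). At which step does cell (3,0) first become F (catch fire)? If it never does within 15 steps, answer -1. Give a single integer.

Step 1: cell (3,0)='T' (+6 fires, +2 burnt)
Step 2: cell (3,0)='F' (+10 fires, +6 burnt)
  -> target ignites at step 2
Step 3: cell (3,0)='.' (+7 fires, +10 burnt)
Step 4: cell (3,0)='.' (+1 fires, +7 burnt)
Step 5: cell (3,0)='.' (+0 fires, +1 burnt)
  fire out at step 5

2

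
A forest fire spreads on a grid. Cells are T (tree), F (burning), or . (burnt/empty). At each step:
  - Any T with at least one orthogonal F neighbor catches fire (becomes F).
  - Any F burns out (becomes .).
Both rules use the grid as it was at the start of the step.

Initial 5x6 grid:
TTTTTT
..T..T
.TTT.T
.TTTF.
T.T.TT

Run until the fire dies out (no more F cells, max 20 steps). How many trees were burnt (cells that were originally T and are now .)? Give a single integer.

Step 1: +2 fires, +1 burnt (F count now 2)
Step 2: +3 fires, +2 burnt (F count now 3)
Step 3: +3 fires, +3 burnt (F count now 3)
Step 4: +2 fires, +3 burnt (F count now 2)
Step 5: +1 fires, +2 burnt (F count now 1)
Step 6: +2 fires, +1 burnt (F count now 2)
Step 7: +2 fires, +2 burnt (F count now 2)
Step 8: +1 fires, +2 burnt (F count now 1)
Step 9: +1 fires, +1 burnt (F count now 1)
Step 10: +1 fires, +1 burnt (F count now 1)
Step 11: +0 fires, +1 burnt (F count now 0)
Fire out after step 11
Initially T: 19, now '.': 29
Total burnt (originally-T cells now '.'): 18

Answer: 18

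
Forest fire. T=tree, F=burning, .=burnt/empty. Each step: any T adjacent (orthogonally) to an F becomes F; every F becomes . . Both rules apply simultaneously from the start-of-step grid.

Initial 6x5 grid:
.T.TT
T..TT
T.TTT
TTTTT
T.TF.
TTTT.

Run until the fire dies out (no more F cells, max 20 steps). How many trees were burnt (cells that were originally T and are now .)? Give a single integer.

Answer: 20

Derivation:
Step 1: +3 fires, +1 burnt (F count now 3)
Step 2: +4 fires, +3 burnt (F count now 4)
Step 3: +5 fires, +4 burnt (F count now 5)
Step 4: +4 fires, +5 burnt (F count now 4)
Step 5: +3 fires, +4 burnt (F count now 3)
Step 6: +1 fires, +3 burnt (F count now 1)
Step 7: +0 fires, +1 burnt (F count now 0)
Fire out after step 7
Initially T: 21, now '.': 29
Total burnt (originally-T cells now '.'): 20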